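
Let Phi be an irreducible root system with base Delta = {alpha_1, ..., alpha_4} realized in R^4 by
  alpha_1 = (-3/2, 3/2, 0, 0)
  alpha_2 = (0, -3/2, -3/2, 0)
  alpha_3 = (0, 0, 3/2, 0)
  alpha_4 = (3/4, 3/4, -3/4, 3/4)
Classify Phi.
F4

Compute the Cartan integers a_ij = 2(alpha_i, alpha_j)/(alpha_j, alpha_j); the resulting 4x4 Cartan matrix is
[[2, -1, 0, 0], [-1, 2, -2, 0], [0, -1, 2, -1], [0, 0, -1, 2]].
The roots have two lengths (squared-length ratio 2:1); the short ones are alpha_{3,4}. The associated Dynkin diagram is a chain of 4 nodes with a double edge between the middle two (F_4), so the type is F_4.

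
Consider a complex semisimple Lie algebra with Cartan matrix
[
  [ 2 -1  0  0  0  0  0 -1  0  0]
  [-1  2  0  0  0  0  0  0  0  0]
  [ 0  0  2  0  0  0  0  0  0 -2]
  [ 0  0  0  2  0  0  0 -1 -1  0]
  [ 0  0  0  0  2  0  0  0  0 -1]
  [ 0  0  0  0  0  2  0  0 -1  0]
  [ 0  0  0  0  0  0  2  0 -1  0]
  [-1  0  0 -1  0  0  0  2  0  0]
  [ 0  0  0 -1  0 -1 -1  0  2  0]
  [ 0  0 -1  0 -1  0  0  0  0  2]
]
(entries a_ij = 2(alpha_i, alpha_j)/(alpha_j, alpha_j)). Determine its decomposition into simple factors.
C_3 (sp(6)) + D_7 (so(14))

The diagram associated to this matrix has two connected components: the simple roots {alpha_3, alpha_5, alpha_10} form a chain of 3 nodes with a double edge at one end; the terminal node there is the unique long simple root (C_3), and {alpha_1, alpha_2, alpha_4, alpha_6, alpha_7, alpha_8, alpha_9} form a chain of 5 nodes with a fork of two nodes at one end (D_7). A semisimple Lie algebra decomposes uniquely as the direct sum of simple ideals, one per connected component of its Dynkin diagram, so g ≅ C_3 ⊕ D_7 (dimension 21 + 91 = 112).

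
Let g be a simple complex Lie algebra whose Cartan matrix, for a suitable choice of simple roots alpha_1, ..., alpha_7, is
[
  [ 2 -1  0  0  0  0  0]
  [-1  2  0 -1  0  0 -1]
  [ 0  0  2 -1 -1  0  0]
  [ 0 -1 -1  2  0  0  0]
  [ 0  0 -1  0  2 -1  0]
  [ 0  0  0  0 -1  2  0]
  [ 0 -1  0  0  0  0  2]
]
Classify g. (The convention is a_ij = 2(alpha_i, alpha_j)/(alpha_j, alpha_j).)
The matrix has rank 7 with 2's on the diagonal. Reading the off-diagonal entries as Dynkin edges (a single edge where a_ij = a_ji = -1; a double or triple edge where a_ij * a_ji = 2 or 3), the diagram is a chain of 5 nodes with a fork of two nodes at one end (D_7). One simple-root ordering that puts it in standard form is (alpha_6, alpha_5, alpha_3, alpha_4, alpha_2, alpha_7, alpha_1). So the algebra is type D_7, i.e. so(14).

D_7 (so(14))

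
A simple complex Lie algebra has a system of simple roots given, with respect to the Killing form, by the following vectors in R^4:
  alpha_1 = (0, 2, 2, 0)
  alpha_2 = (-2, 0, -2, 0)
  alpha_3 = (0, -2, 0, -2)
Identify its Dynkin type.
Compute the Cartan integers a_ij = 2(alpha_i, alpha_j)/(alpha_j, alpha_j); the resulting 3x3 Cartan matrix is
[[2, -1, -1], [-1, 2, 0], [-1, 0, 2]].
All simple roots have the same length, so the diagram is simply laced. The associated Dynkin diagram is a chain of 3 nodes with single edges (A_3), so the type is A_3 (the algebra sl(4)).

A3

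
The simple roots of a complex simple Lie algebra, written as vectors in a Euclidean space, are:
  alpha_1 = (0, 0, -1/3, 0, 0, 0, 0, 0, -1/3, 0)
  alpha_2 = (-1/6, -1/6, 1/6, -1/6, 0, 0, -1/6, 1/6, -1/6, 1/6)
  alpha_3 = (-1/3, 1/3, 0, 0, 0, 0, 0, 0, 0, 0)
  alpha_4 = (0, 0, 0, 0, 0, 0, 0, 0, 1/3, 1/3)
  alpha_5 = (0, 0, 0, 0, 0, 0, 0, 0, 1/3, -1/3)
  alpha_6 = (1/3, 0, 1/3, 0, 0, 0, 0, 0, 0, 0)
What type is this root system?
type E_6

Compute the Cartan integers a_ij = 2(alpha_i, alpha_j)/(alpha_j, alpha_j); the resulting 6x6 Cartan matrix is
[[2, 0, 0, -1, -1, -1], [0, 2, 0, 0, -1, 0], [0, 0, 2, 0, 0, -1], [-1, 0, 0, 2, 0, 0], [-1, -1, 0, 0, 2, 0], [-1, 0, -1, 0, 0, 2]].
All simple roots have the same length, so the diagram is simply laced. The associated Dynkin diagram is a chain of 5 nodes with one extra node attached to the third node from one end (E_6), so the type is E_6.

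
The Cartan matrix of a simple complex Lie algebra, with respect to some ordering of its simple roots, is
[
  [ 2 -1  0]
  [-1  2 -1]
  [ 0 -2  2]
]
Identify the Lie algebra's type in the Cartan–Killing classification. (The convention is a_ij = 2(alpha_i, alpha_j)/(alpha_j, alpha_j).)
C3

The matrix has rank 3 with 2's on the diagonal. Reading the off-diagonal entries as Dynkin edges (a single edge where a_ij = a_ji = -1; a double or triple edge where a_ij * a_ji = 2 or 3), the diagram is a chain of 3 nodes with a double edge at one end; the terminal node there is the unique long simple root (C_3). One simple-root ordering that puts it in standard form is (alpha_1, alpha_2, alpha_3). So the algebra is type C_3, i.e. sp(6).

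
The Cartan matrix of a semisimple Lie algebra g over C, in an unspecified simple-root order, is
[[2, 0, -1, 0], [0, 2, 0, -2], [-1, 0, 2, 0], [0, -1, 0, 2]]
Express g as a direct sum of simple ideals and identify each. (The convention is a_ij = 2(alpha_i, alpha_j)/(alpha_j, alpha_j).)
The diagram associated to this matrix has two connected components: the simple roots {alpha_1, alpha_3} form a chain of 2 nodes with single edges (A_2), and {alpha_2, alpha_4} form a chain of 2 nodes with a double edge at one end; the terminal node there is the unique short simple root (B_2). A semisimple Lie algebra decomposes uniquely as the direct sum of simple ideals, one per connected component of its Dynkin diagram, so g ≅ A_2 ⊕ B_2 (dimension 8 + 10 = 18).

A2 + B2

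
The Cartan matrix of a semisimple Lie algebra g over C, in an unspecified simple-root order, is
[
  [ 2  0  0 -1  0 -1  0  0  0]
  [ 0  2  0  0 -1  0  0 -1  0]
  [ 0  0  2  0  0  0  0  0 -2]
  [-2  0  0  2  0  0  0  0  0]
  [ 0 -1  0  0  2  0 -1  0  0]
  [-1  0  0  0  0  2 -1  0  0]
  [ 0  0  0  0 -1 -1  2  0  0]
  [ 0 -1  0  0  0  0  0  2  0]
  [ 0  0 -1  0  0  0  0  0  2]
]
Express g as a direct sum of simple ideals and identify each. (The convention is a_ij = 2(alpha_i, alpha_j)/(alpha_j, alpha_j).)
The diagram associated to this matrix has two connected components: the simple roots {alpha_3, alpha_9} form a chain of 2 nodes with a double edge at one end; the terminal node there is the unique short simple root (B_2), and {alpha_1, alpha_2, alpha_4, alpha_5, alpha_6, alpha_7, alpha_8} form a chain of 7 nodes with a double edge at one end; the terminal node there is the unique long simple root (C_7). A semisimple Lie algebra decomposes uniquely as the direct sum of simple ideals, one per connected component of its Dynkin diagram, so g ≅ B_2 ⊕ C_7 (dimension 10 + 105 = 115).

type B_2 ⊕ type C_7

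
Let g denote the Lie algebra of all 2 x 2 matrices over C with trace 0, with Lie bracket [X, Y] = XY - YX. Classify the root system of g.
This is sl(2), which has dimension 2^2 - 1 = 3 and rank 2 - 1 = 1 (a Cartan subalgebra is the diagonal traceless matrices). In the classification of classical Lie algebras, the special linear algebra sl(n+1) has type A_n; here n = 1, so the Dynkin diagram is a chain of 1 nodes with single edges (A_1). Hence the type is A_1.

type A_1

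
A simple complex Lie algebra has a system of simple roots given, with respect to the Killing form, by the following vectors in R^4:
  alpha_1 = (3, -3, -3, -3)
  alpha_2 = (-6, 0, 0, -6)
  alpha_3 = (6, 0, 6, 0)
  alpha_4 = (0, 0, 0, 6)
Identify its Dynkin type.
Compute the Cartan integers a_ij = 2(alpha_i, alpha_j)/(alpha_j, alpha_j); the resulting 4x4 Cartan matrix is
[[2, 0, 0, -1], [0, 2, -1, -2], [0, -1, 2, 0], [-1, -1, 0, 2]].
The roots have two lengths (squared-length ratio 2:1); the short ones are alpha_{1,4}. The associated Dynkin diagram is a chain of 4 nodes with a double edge between the middle two (F_4), so the type is F_4.

F_4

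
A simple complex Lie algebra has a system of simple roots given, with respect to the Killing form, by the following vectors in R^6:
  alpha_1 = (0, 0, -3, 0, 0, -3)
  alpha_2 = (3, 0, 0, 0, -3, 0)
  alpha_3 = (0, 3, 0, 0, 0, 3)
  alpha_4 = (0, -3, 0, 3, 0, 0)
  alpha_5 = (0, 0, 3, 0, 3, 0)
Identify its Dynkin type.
A5

Compute the Cartan integers a_ij = 2(alpha_i, alpha_j)/(alpha_j, alpha_j); the resulting 5x5 Cartan matrix is
[[2, 0, -1, 0, -1], [0, 2, 0, 0, -1], [-1, 0, 2, -1, 0], [0, 0, -1, 2, 0], [-1, -1, 0, 0, 2]].
All simple roots have the same length, so the diagram is simply laced. The associated Dynkin diagram is a chain of 5 nodes with single edges (A_5), so the type is A_5 (the algebra sl(6)).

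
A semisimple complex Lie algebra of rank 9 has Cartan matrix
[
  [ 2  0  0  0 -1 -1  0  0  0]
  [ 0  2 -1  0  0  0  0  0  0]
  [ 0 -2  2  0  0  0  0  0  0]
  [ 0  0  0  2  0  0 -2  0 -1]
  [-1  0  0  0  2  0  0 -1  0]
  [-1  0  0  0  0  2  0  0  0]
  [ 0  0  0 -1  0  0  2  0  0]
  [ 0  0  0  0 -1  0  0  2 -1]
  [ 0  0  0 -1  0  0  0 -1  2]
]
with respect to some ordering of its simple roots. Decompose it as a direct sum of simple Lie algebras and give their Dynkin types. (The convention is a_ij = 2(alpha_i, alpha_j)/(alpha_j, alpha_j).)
The diagram associated to this matrix has two connected components: the simple roots {alpha_2, alpha_3} form a chain of 2 nodes with a double edge at one end; the terminal node there is the unique short simple root (B_2), and {alpha_1, alpha_4, alpha_5, alpha_6, alpha_7, alpha_8, alpha_9} form a chain of 7 nodes with a double edge at one end; the terminal node there is the unique short simple root (B_7). A semisimple Lie algebra decomposes uniquely as the direct sum of simple ideals, one per connected component of its Dynkin diagram, so g ≅ B_2 ⊕ B_7 (dimension 10 + 105 = 115).

B2 + B7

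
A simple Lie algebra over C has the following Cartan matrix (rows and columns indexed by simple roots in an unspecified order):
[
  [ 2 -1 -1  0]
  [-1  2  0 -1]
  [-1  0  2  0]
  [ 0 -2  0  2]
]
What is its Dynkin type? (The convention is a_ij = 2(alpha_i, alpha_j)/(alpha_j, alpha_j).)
type C_4

The matrix has rank 4 with 2's on the diagonal. Reading the off-diagonal entries as Dynkin edges (a single edge where a_ij = a_ji = -1; a double or triple edge where a_ij * a_ji = 2 or 3), the diagram is a chain of 4 nodes with a double edge at one end; the terminal node there is the unique long simple root (C_4). One simple-root ordering that puts it in standard form is (alpha_3, alpha_1, alpha_2, alpha_4). So the algebra is type C_4, i.e. sp(8).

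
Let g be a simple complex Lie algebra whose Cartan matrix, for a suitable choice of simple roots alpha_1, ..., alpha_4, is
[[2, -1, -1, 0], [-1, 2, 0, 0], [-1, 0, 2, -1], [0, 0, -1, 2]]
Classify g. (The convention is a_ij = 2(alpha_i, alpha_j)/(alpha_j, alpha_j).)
The matrix has rank 4 with 2's on the diagonal. Reading the off-diagonal entries as Dynkin edges (a single edge where a_ij = a_ji = -1; a double or triple edge where a_ij * a_ji = 2 or 3), the diagram is a chain of 4 nodes with single edges (A_4). One simple-root ordering that puts it in standard form is (alpha_2, alpha_1, alpha_3, alpha_4). So the algebra is type A_4, i.e. sl(5).

A_4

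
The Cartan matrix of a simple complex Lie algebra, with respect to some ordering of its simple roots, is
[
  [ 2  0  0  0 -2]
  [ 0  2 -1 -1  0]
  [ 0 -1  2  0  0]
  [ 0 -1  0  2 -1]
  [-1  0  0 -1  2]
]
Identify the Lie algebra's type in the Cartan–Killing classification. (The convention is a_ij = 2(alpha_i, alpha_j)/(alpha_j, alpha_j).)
C_5 (sp(10))

The matrix has rank 5 with 2's on the diagonal. Reading the off-diagonal entries as Dynkin edges (a single edge where a_ij = a_ji = -1; a double or triple edge where a_ij * a_ji = 2 or 3), the diagram is a chain of 5 nodes with a double edge at one end; the terminal node there is the unique long simple root (C_5). One simple-root ordering that puts it in standard form is (alpha_3, alpha_2, alpha_4, alpha_5, alpha_1). So the algebra is type C_5, i.e. sp(10).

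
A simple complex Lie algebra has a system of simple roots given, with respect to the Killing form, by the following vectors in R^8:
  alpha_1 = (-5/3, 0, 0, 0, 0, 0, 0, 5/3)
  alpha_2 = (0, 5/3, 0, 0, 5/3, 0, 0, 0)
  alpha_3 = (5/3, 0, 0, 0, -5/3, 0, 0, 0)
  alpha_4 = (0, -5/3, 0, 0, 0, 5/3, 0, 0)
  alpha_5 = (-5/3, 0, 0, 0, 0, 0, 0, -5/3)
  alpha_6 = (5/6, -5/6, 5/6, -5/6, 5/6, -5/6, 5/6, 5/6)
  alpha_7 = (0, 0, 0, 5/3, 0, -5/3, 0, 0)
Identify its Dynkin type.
E7

Compute the Cartan integers a_ij = 2(alpha_i, alpha_j)/(alpha_j, alpha_j); the resulting 7x7 Cartan matrix is
[[2, 0, -1, 0, 0, 0, 0], [0, 2, -1, -1, 0, 0, 0], [-1, -1, 2, 0, -1, 0, 0], [0, -1, 0, 2, 0, 0, -1], [0, 0, -1, 0, 2, -1, 0], [0, 0, 0, 0, -1, 2, 0], [0, 0, 0, -1, 0, 0, 2]].
All simple roots have the same length, so the diagram is simply laced. The associated Dynkin diagram is a chain of 6 nodes with one extra node attached to the third node from one end (E_7), so the type is E_7.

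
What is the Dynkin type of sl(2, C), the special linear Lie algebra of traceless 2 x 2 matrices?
This is sl(2), which has dimension 2^2 - 1 = 3 and rank 2 - 1 = 1 (a Cartan subalgebra is the diagonal traceless matrices). In the classification of classical Lie algebras, the special linear algebra sl(n+1) has type A_n; here n = 1, so the Dynkin diagram is a chain of 1 nodes with single edges (A_1). Hence the type is A_1.

A_1 (sl(2))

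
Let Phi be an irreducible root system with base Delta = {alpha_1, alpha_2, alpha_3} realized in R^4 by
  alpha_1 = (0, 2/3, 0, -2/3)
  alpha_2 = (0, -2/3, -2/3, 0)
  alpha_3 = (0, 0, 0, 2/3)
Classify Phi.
Compute the Cartan integers a_ij = 2(alpha_i, alpha_j)/(alpha_j, alpha_j); the resulting 3x3 Cartan matrix is
[[2, -1, -2], [-1, 2, 0], [-1, 0, 2]].
The roots have two lengths (squared-length ratio 2:1); the short ones are alpha_{3}. The associated Dynkin diagram is a chain of 3 nodes with a double edge at one end; the terminal node there is the unique short simple root (B_3), so the type is B_3 (the algebra so(7)).

type B_3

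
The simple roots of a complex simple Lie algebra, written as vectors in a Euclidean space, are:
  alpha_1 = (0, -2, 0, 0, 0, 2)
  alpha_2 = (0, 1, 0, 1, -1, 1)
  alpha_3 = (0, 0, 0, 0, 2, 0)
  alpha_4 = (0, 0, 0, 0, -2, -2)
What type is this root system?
type F_4

Compute the Cartan integers a_ij = 2(alpha_i, alpha_j)/(alpha_j, alpha_j); the resulting 4x4 Cartan matrix is
[[2, 0, 0, -1], [0, 2, -1, 0], [0, -1, 2, -1], [-1, 0, -2, 2]].
The roots have two lengths (squared-length ratio 2:1); the short ones are alpha_{2,3}. The associated Dynkin diagram is a chain of 4 nodes with a double edge between the middle two (F_4), so the type is F_4.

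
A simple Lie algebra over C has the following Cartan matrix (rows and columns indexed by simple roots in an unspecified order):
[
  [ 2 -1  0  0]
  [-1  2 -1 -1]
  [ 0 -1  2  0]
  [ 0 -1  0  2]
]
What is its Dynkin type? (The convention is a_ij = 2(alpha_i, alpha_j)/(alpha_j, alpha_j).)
The matrix has rank 4 with 2's on the diagonal. Reading the off-diagonal entries as Dynkin edges (a single edge where a_ij = a_ji = -1; a double or triple edge where a_ij * a_ji = 2 or 3), the diagram is a chain of 2 nodes with a fork of two nodes at one end (D_4). One simple-root ordering that puts it in standard form is (alpha_3, alpha_2, alpha_1, alpha_4). So the algebra is type D_4, i.e. so(8).

D_4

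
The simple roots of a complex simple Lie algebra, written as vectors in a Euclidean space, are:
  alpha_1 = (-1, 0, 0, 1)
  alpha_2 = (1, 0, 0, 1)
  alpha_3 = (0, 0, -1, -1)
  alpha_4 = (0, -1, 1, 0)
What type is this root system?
type D_4

Compute the Cartan integers a_ij = 2(alpha_i, alpha_j)/(alpha_j, alpha_j); the resulting 4x4 Cartan matrix is
[[2, 0, -1, 0], [0, 2, -1, 0], [-1, -1, 2, -1], [0, 0, -1, 2]].
All simple roots have the same length, so the diagram is simply laced. The associated Dynkin diagram is a chain of 2 nodes with a fork of two nodes at one end (D_4), so the type is D_4 (the algebra so(8)).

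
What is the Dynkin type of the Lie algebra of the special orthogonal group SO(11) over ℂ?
This is so(11) with 11 odd, which has dimension 11(11-1)/2 = 55 and rank (11-1)/2 = 5. In the classification of classical Lie algebras, the orthogonal algebra so(2n+1) in an odd number of variables has type B_n; here n = 5, so the Dynkin diagram is a chain of 5 nodes with a double edge at one end; the terminal node there is the unique short simple root (B_5). Hence the type is B_5.

B5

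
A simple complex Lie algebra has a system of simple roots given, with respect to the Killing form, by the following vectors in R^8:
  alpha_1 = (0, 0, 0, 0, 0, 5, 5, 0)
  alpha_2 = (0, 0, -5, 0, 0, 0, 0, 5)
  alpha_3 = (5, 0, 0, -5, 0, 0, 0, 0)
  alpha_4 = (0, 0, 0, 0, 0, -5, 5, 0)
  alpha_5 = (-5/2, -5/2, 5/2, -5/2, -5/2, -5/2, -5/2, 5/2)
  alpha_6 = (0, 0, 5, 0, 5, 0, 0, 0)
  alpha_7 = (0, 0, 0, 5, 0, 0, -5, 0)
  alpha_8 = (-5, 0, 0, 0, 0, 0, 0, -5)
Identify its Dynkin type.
E_8

Compute the Cartan integers a_ij = 2(alpha_i, alpha_j)/(alpha_j, alpha_j); the resulting 8x8 Cartan matrix is
[[2, 0, 0, 0, -1, 0, -1, 0], [0, 2, 0, 0, 0, -1, 0, -1], [0, 0, 2, 0, 0, 0, -1, -1], [0, 0, 0, 2, 0, 0, -1, 0], [-1, 0, 0, 0, 2, 0, 0, 0], [0, -1, 0, 0, 0, 2, 0, 0], [-1, 0, -1, -1, 0, 0, 2, 0], [0, -1, -1, 0, 0, 0, 0, 2]].
All simple roots have the same length, so the diagram is simply laced. The associated Dynkin diagram is a chain of 7 nodes with one extra node attached to the third node from one end (E_8), so the type is E_8.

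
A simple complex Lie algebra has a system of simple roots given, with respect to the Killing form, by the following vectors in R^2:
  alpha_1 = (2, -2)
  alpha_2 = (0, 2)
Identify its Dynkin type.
Compute the Cartan integers a_ij = 2(alpha_i, alpha_j)/(alpha_j, alpha_j); the resulting 2x2 Cartan matrix is
[[2, -2], [-1, 2]].
The roots have two lengths (squared-length ratio 2:1); the short ones are alpha_{2}. The associated Dynkin diagram is a chain of 2 nodes with a double edge at one end; the terminal node there is the unique short simple root (B_2), so the type is B_2 (the algebra so(5)).

B2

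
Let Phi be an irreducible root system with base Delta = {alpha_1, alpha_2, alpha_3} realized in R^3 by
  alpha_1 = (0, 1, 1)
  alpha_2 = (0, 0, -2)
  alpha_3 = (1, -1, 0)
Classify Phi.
C3

Compute the Cartan integers a_ij = 2(alpha_i, alpha_j)/(alpha_j, alpha_j); the resulting 3x3 Cartan matrix is
[[2, -1, -1], [-2, 2, 0], [-1, 0, 2]].
The roots have two lengths (squared-length ratio 2:1); the short ones are alpha_{1,3}. The associated Dynkin diagram is a chain of 3 nodes with a double edge at one end; the terminal node there is the unique long simple root (C_3), so the type is C_3 (the algebra sp(6)).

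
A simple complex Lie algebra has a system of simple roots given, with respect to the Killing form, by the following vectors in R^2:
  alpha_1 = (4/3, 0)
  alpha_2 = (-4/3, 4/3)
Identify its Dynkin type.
B_2

Compute the Cartan integers a_ij = 2(alpha_i, alpha_j)/(alpha_j, alpha_j); the resulting 2x2 Cartan matrix is
[[2, -1], [-2, 2]].
The roots have two lengths (squared-length ratio 2:1); the short ones are alpha_{1}. The associated Dynkin diagram is a chain of 2 nodes with a double edge at one end; the terminal node there is the unique short simple root (B_2), so the type is B_2 (the algebra so(5)).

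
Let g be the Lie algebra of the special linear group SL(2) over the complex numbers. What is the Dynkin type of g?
This is sl(2), which has dimension 2^2 - 1 = 3 and rank 2 - 1 = 1 (a Cartan subalgebra is the diagonal traceless matrices). In the classification of classical Lie algebras, the special linear algebra sl(n+1) has type A_n; here n = 1, so the Dynkin diagram is a chain of 1 nodes with single edges (A_1). Hence the type is A_1.

A_1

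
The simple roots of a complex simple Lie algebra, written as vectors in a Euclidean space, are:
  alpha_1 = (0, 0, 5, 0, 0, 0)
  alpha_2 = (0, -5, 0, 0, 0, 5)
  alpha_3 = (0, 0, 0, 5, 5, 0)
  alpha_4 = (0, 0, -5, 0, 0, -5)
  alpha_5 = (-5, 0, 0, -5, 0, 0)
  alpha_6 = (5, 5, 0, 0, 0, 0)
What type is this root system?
Compute the Cartan integers a_ij = 2(alpha_i, alpha_j)/(alpha_j, alpha_j); the resulting 6x6 Cartan matrix is
[[2, 0, 0, -1, 0, 0], [0, 2, 0, -1, 0, -1], [0, 0, 2, 0, -1, 0], [-2, -1, 0, 2, 0, 0], [0, 0, -1, 0, 2, -1], [0, -1, 0, 0, -1, 2]].
The roots have two lengths (squared-length ratio 2:1); the short ones are alpha_{1}. The associated Dynkin diagram is a chain of 6 nodes with a double edge at one end; the terminal node there is the unique short simple root (B_6), so the type is B_6 (the algebra so(13)).

B_6 (so(13))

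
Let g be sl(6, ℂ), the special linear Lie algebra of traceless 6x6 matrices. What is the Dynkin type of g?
A_5

This is sl(6), which has dimension 6^2 - 1 = 35 and rank 6 - 1 = 5 (a Cartan subalgebra is the diagonal traceless matrices). In the classification of classical Lie algebras, the special linear algebra sl(n+1) has type A_n; here n = 5, so the Dynkin diagram is a chain of 5 nodes with single edges (A_5). Hence the type is A_5.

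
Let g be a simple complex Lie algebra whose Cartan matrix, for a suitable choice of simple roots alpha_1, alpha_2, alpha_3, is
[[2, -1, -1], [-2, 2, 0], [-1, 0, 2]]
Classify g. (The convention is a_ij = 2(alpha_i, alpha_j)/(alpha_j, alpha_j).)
The matrix has rank 3 with 2's on the diagonal. Reading the off-diagonal entries as Dynkin edges (a single edge where a_ij = a_ji = -1; a double or triple edge where a_ij * a_ji = 2 or 3), the diagram is a chain of 3 nodes with a double edge at one end; the terminal node there is the unique long simple root (C_3). One simple-root ordering that puts it in standard form is (alpha_3, alpha_1, alpha_2). So the algebra is type C_3, i.e. sp(6).

C3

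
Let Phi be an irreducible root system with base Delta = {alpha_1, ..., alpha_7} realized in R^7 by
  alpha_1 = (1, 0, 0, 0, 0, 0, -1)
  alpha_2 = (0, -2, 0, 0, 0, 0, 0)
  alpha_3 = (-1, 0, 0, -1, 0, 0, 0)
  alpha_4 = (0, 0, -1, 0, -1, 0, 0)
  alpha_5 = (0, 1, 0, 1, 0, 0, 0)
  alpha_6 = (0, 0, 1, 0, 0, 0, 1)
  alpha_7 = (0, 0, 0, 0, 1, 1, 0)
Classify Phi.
Compute the Cartan integers a_ij = 2(alpha_i, alpha_j)/(alpha_j, alpha_j); the resulting 7x7 Cartan matrix is
[[2, 0, -1, 0, 0, -1, 0], [0, 2, 0, 0, -2, 0, 0], [-1, 0, 2, 0, -1, 0, 0], [0, 0, 0, 2, 0, -1, -1], [0, -1, -1, 0, 2, 0, 0], [-1, 0, 0, -1, 0, 2, 0], [0, 0, 0, -1, 0, 0, 2]].
The roots have two lengths (squared-length ratio 2:1); the short ones are alpha_{1,3,4,5,6,7}. The associated Dynkin diagram is a chain of 7 nodes with a double edge at one end; the terminal node there is the unique long simple root (C_7), so the type is C_7 (the algebra sp(14)).

C7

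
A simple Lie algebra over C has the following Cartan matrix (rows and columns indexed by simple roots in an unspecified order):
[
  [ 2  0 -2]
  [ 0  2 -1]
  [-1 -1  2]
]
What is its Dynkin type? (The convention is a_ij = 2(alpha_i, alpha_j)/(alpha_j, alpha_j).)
C_3 (sp(6))

The matrix has rank 3 with 2's on the diagonal. Reading the off-diagonal entries as Dynkin edges (a single edge where a_ij = a_ji = -1; a double or triple edge where a_ij * a_ji = 2 or 3), the diagram is a chain of 3 nodes with a double edge at one end; the terminal node there is the unique long simple root (C_3). One simple-root ordering that puts it in standard form is (alpha_2, alpha_3, alpha_1). So the algebra is type C_3, i.e. sp(6).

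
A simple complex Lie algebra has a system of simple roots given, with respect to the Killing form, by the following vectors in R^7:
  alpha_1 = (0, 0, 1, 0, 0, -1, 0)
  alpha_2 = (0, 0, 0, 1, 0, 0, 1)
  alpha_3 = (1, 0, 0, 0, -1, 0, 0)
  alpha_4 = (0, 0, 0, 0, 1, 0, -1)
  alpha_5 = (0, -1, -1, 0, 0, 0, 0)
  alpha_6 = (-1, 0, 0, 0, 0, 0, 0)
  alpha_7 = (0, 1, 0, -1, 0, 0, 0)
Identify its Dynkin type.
B_7

Compute the Cartan integers a_ij = 2(alpha_i, alpha_j)/(alpha_j, alpha_j); the resulting 7x7 Cartan matrix is
[[2, 0, 0, 0, -1, 0, 0], [0, 2, 0, -1, 0, 0, -1], [0, 0, 2, -1, 0, -2, 0], [0, -1, -1, 2, 0, 0, 0], [-1, 0, 0, 0, 2, 0, -1], [0, 0, -1, 0, 0, 2, 0], [0, -1, 0, 0, -1, 0, 2]].
The roots have two lengths (squared-length ratio 2:1); the short ones are alpha_{6}. The associated Dynkin diagram is a chain of 7 nodes with a double edge at one end; the terminal node there is the unique short simple root (B_7), so the type is B_7 (the algebra so(15)).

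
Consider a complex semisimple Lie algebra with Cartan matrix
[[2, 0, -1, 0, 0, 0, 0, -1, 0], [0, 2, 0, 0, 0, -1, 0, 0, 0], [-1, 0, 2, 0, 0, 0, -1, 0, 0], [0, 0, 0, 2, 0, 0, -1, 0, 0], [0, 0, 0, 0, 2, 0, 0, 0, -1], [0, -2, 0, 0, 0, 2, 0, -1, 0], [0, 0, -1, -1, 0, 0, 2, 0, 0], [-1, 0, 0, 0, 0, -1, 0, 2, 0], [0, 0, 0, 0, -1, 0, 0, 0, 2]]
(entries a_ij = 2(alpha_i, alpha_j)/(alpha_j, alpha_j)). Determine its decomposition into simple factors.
type A_2 + type B_7

The diagram associated to this matrix has two connected components: the simple roots {alpha_5, alpha_9} form a chain of 2 nodes with single edges (A_2), and {alpha_1, alpha_2, alpha_3, alpha_4, alpha_6, alpha_7, alpha_8} form a chain of 7 nodes with a double edge at one end; the terminal node there is the unique short simple root (B_7). A semisimple Lie algebra decomposes uniquely as the direct sum of simple ideals, one per connected component of its Dynkin diagram, so g ≅ A_2 ⊕ B_7 (dimension 8 + 105 = 113).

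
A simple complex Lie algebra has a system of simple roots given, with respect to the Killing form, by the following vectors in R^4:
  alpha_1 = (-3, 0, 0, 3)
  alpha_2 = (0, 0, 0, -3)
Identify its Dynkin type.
type B_2

Compute the Cartan integers a_ij = 2(alpha_i, alpha_j)/(alpha_j, alpha_j); the resulting 2x2 Cartan matrix is
[[2, -2], [-1, 2]].
The roots have two lengths (squared-length ratio 2:1); the short ones are alpha_{2}. The associated Dynkin diagram is a chain of 2 nodes with a double edge at one end; the terminal node there is the unique short simple root (B_2), so the type is B_2 (the algebra so(5)).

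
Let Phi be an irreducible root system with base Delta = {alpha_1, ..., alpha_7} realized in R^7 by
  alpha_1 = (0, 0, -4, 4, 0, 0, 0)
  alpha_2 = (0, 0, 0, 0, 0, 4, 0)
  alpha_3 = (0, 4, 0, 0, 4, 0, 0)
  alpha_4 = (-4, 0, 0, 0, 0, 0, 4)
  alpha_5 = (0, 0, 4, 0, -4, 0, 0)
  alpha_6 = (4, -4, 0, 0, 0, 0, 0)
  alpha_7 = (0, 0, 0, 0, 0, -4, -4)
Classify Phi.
Compute the Cartan integers a_ij = 2(alpha_i, alpha_j)/(alpha_j, alpha_j); the resulting 7x7 Cartan matrix is
[[2, 0, 0, 0, -1, 0, 0], [0, 2, 0, 0, 0, 0, -1], [0, 0, 2, 0, -1, -1, 0], [0, 0, 0, 2, 0, -1, -1], [-1, 0, -1, 0, 2, 0, 0], [0, 0, -1, -1, 0, 2, 0], [0, -2, 0, -1, 0, 0, 2]].
The roots have two lengths (squared-length ratio 2:1); the short ones are alpha_{2}. The associated Dynkin diagram is a chain of 7 nodes with a double edge at one end; the terminal node there is the unique short simple root (B_7), so the type is B_7 (the algebra so(15)).

B7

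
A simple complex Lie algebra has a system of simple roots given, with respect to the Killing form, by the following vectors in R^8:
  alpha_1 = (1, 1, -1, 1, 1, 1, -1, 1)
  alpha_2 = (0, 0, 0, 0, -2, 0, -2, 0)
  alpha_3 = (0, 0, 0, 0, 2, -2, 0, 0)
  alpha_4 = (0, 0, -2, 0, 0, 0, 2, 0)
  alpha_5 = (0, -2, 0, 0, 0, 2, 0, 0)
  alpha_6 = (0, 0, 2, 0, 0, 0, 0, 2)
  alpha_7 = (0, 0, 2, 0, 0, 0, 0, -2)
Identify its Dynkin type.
type E_7

Compute the Cartan integers a_ij = 2(alpha_i, alpha_j)/(alpha_j, alpha_j); the resulting 7x7 Cartan matrix is
[[2, 0, 0, 0, 0, 0, -1], [0, 2, -1, -1, 0, 0, 0], [0, -1, 2, 0, -1, 0, 0], [0, -1, 0, 2, 0, -1, -1], [0, 0, -1, 0, 2, 0, 0], [0, 0, 0, -1, 0, 2, 0], [-1, 0, 0, -1, 0, 0, 2]].
All simple roots have the same length, so the diagram is simply laced. The associated Dynkin diagram is a chain of 6 nodes with one extra node attached to the third node from one end (E_7), so the type is E_7.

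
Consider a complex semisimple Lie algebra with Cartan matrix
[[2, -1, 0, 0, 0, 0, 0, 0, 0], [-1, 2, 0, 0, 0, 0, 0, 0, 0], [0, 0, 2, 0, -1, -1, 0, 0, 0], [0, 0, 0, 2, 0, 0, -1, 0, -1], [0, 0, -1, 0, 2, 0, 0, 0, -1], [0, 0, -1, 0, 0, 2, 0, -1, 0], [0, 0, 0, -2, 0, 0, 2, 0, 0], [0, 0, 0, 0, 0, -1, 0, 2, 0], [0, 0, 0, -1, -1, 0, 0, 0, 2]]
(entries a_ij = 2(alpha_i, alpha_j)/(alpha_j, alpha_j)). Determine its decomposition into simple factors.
The diagram associated to this matrix has two connected components: the simple roots {alpha_1, alpha_2} form a chain of 2 nodes with single edges (A_2), and {alpha_3, alpha_4, alpha_5, alpha_6, alpha_7, alpha_8, alpha_9} form a chain of 7 nodes with a double edge at one end; the terminal node there is the unique long simple root (C_7). A semisimple Lie algebra decomposes uniquely as the direct sum of simple ideals, one per connected component of its Dynkin diagram, so g ≅ A_2 ⊕ C_7 (dimension 8 + 105 = 113).

type A_2 + type C_7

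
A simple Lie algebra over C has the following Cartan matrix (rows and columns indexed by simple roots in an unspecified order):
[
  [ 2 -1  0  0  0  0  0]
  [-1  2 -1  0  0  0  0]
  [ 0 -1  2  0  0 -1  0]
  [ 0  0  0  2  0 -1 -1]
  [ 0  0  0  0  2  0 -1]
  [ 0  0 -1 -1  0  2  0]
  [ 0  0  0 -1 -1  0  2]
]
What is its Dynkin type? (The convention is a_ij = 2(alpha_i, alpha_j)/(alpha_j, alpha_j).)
type A_7

The matrix has rank 7 with 2's on the diagonal. Reading the off-diagonal entries as Dynkin edges (a single edge where a_ij = a_ji = -1; a double or triple edge where a_ij * a_ji = 2 or 3), the diagram is a chain of 7 nodes with single edges (A_7). One simple-root ordering that puts it in standard form is (alpha_1, alpha_2, alpha_3, alpha_6, alpha_4, alpha_7, alpha_5). So the algebra is type A_7, i.e. sl(8).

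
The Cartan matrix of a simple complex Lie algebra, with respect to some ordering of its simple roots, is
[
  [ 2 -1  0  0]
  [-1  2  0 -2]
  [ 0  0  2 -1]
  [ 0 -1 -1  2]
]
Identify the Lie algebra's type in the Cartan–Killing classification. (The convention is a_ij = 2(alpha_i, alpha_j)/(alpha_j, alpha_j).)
The matrix has rank 4 with 2's on the diagonal. Reading the off-diagonal entries as Dynkin edges (a single edge where a_ij = a_ji = -1; a double or triple edge where a_ij * a_ji = 2 or 3), the diagram is a chain of 4 nodes with a double edge between the middle two (F_4). One simple-root ordering that puts it in standard form is (alpha_1, alpha_2, alpha_4, alpha_3). So the algebra is type F_4.

F4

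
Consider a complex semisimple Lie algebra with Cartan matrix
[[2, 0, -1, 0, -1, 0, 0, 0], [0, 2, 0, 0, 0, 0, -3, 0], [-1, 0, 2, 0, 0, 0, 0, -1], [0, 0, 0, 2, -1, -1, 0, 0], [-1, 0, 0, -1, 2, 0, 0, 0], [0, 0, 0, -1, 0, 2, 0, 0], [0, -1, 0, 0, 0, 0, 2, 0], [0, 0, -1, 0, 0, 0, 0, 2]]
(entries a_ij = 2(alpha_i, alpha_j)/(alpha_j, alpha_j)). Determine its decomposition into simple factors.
A_6 (sl(7)) + G_2

The diagram associated to this matrix has two connected components: the simple roots {alpha_1, alpha_3, alpha_4, alpha_5, alpha_6, alpha_8} form a chain of 6 nodes with single edges (A_6), and {alpha_2, alpha_7} form two nodes joined by a triple edge (G_2). A semisimple Lie algebra decomposes uniquely as the direct sum of simple ideals, one per connected component of its Dynkin diagram, so g ≅ A_6 ⊕ G_2 (dimension 48 + 14 = 62).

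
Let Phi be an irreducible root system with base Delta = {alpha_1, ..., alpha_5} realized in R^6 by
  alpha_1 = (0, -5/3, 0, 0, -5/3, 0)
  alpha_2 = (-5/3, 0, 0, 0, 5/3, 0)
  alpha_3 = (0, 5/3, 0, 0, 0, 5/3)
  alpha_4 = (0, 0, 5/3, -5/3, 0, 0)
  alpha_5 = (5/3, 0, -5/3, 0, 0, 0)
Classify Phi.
type A_5

Compute the Cartan integers a_ij = 2(alpha_i, alpha_j)/(alpha_j, alpha_j); the resulting 5x5 Cartan matrix is
[[2, -1, -1, 0, 0], [-1, 2, 0, 0, -1], [-1, 0, 2, 0, 0], [0, 0, 0, 2, -1], [0, -1, 0, -1, 2]].
All simple roots have the same length, so the diagram is simply laced. The associated Dynkin diagram is a chain of 5 nodes with single edges (A_5), so the type is A_5 (the algebra sl(6)).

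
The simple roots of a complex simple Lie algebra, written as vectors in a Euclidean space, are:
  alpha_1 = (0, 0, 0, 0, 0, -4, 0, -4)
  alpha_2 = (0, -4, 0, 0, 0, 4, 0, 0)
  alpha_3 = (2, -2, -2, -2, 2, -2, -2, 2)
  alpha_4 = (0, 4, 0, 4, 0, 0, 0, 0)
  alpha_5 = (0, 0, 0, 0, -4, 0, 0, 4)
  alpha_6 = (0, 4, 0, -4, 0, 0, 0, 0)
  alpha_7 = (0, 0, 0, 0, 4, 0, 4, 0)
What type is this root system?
E_7

Compute the Cartan integers a_ij = 2(alpha_i, alpha_j)/(alpha_j, alpha_j); the resulting 7x7 Cartan matrix is
[[2, -1, 0, 0, -1, 0, 0], [-1, 2, 0, -1, 0, -1, 0], [0, 0, 2, -1, 0, 0, 0], [0, -1, -1, 2, 0, 0, 0], [-1, 0, 0, 0, 2, 0, -1], [0, -1, 0, 0, 0, 2, 0], [0, 0, 0, 0, -1, 0, 2]].
All simple roots have the same length, so the diagram is simply laced. The associated Dynkin diagram is a chain of 6 nodes with one extra node attached to the third node from one end (E_7), so the type is E_7.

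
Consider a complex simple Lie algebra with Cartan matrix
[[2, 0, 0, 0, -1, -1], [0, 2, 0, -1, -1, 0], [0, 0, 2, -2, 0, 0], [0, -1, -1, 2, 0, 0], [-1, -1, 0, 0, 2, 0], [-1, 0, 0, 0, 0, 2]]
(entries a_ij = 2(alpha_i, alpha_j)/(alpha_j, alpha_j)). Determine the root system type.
C_6 (sp(12))

The matrix has rank 6 with 2's on the diagonal. Reading the off-diagonal entries as Dynkin edges (a single edge where a_ij = a_ji = -1; a double or triple edge where a_ij * a_ji = 2 or 3), the diagram is a chain of 6 nodes with a double edge at one end; the terminal node there is the unique long simple root (C_6). One simple-root ordering that puts it in standard form is (alpha_6, alpha_1, alpha_5, alpha_2, alpha_4, alpha_3). So the algebra is type C_6, i.e. sp(12).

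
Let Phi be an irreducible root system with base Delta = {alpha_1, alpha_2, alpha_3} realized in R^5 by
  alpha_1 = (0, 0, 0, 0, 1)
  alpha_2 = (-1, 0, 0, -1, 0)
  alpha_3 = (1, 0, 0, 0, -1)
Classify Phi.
type B_3

Compute the Cartan integers a_ij = 2(alpha_i, alpha_j)/(alpha_j, alpha_j); the resulting 3x3 Cartan matrix is
[[2, 0, -1], [0, 2, -1], [-2, -1, 2]].
The roots have two lengths (squared-length ratio 2:1); the short ones are alpha_{1}. The associated Dynkin diagram is a chain of 3 nodes with a double edge at one end; the terminal node there is the unique short simple root (B_3), so the type is B_3 (the algebra so(7)).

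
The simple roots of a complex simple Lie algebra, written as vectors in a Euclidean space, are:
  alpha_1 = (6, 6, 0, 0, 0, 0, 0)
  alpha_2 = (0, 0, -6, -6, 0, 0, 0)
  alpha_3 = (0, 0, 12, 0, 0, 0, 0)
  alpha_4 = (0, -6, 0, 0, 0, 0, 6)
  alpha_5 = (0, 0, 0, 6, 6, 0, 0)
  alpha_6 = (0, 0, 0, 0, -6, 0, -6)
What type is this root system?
C6

Compute the Cartan integers a_ij = 2(alpha_i, alpha_j)/(alpha_j, alpha_j); the resulting 6x6 Cartan matrix is
[[2, 0, 0, -1, 0, 0], [0, 2, -1, 0, -1, 0], [0, -2, 2, 0, 0, 0], [-1, 0, 0, 2, 0, -1], [0, -1, 0, 0, 2, -1], [0, 0, 0, -1, -1, 2]].
The roots have two lengths (squared-length ratio 2:1); the short ones are alpha_{1,2,4,5,6}. The associated Dynkin diagram is a chain of 6 nodes with a double edge at one end; the terminal node there is the unique long simple root (C_6), so the type is C_6 (the algebra sp(12)).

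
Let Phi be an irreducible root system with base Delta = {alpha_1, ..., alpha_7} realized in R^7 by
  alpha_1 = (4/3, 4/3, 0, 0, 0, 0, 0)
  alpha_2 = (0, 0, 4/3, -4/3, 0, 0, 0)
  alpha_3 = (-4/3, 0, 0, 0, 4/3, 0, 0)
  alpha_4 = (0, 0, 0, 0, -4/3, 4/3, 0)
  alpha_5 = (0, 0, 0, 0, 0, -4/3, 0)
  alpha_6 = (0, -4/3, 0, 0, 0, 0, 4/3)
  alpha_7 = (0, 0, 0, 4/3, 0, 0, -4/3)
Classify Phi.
type B_7

Compute the Cartan integers a_ij = 2(alpha_i, alpha_j)/(alpha_j, alpha_j); the resulting 7x7 Cartan matrix is
[[2, 0, -1, 0, 0, -1, 0], [0, 2, 0, 0, 0, 0, -1], [-1, 0, 2, -1, 0, 0, 0], [0, 0, -1, 2, -2, 0, 0], [0, 0, 0, -1, 2, 0, 0], [-1, 0, 0, 0, 0, 2, -1], [0, -1, 0, 0, 0, -1, 2]].
The roots have two lengths (squared-length ratio 2:1); the short ones are alpha_{5}. The associated Dynkin diagram is a chain of 7 nodes with a double edge at one end; the terminal node there is the unique short simple root (B_7), so the type is B_7 (the algebra so(15)).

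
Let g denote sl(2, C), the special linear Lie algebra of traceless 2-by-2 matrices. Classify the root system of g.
This is sl(2), which has dimension 2^2 - 1 = 3 and rank 2 - 1 = 1 (a Cartan subalgebra is the diagonal traceless matrices). In the classification of classical Lie algebras, the special linear algebra sl(n+1) has type A_n; here n = 1, so the Dynkin diagram is a chain of 1 nodes with single edges (A_1). Hence the type is A_1.

A_1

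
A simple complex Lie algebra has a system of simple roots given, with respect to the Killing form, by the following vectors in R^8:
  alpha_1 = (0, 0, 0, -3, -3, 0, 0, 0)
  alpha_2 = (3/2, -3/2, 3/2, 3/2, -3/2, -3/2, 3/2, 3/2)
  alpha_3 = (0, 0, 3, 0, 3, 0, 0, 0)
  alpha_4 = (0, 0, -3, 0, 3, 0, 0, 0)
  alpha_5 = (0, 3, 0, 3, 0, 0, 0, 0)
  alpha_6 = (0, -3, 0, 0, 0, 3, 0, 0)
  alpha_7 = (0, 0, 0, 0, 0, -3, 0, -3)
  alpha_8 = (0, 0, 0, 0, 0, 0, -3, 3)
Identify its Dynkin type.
E8

Compute the Cartan integers a_ij = 2(alpha_i, alpha_j)/(alpha_j, alpha_j); the resulting 8x8 Cartan matrix is
[[2, 0, -1, -1, -1, 0, 0, 0], [0, 2, 0, -1, 0, 0, 0, 0], [-1, 0, 2, 0, 0, 0, 0, 0], [-1, -1, 0, 2, 0, 0, 0, 0], [-1, 0, 0, 0, 2, -1, 0, 0], [0, 0, 0, 0, -1, 2, -1, 0], [0, 0, 0, 0, 0, -1, 2, -1], [0, 0, 0, 0, 0, 0, -1, 2]].
All simple roots have the same length, so the diagram is simply laced. The associated Dynkin diagram is a chain of 7 nodes with one extra node attached to the third node from one end (E_8), so the type is E_8.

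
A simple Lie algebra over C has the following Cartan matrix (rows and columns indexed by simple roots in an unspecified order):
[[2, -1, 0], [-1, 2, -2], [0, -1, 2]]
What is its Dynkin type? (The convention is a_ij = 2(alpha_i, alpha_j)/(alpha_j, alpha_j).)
B_3 (so(7))

The matrix has rank 3 with 2's on the diagonal. Reading the off-diagonal entries as Dynkin edges (a single edge where a_ij = a_ji = -1; a double or triple edge where a_ij * a_ji = 2 or 3), the diagram is a chain of 3 nodes with a double edge at one end; the terminal node there is the unique short simple root (B_3). One simple-root ordering that puts it in standard form is (alpha_1, alpha_2, alpha_3). So the algebra is type B_3, i.e. so(7).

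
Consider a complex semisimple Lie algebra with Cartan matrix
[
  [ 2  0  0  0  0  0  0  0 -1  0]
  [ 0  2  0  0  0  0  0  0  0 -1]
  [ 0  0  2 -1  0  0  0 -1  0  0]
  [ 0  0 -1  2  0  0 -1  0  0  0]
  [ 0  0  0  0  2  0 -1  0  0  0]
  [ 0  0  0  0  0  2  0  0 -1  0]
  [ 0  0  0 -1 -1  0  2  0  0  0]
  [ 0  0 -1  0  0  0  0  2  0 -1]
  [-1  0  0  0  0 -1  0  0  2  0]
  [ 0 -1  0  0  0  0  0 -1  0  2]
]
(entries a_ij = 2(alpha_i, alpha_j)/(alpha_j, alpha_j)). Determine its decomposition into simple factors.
The diagram associated to this matrix has two connected components: the simple roots {alpha_1, alpha_6, alpha_9} form a chain of 3 nodes with single edges (A_3), and {alpha_2, alpha_3, alpha_4, alpha_5, alpha_7, alpha_8, alpha_10} form a chain of 7 nodes with single edges (A_7). A semisimple Lie algebra decomposes uniquely as the direct sum of simple ideals, one per connected component of its Dynkin diagram, so g ≅ A_3 ⊕ A_7 (dimension 15 + 63 = 78).

A_3 + A_7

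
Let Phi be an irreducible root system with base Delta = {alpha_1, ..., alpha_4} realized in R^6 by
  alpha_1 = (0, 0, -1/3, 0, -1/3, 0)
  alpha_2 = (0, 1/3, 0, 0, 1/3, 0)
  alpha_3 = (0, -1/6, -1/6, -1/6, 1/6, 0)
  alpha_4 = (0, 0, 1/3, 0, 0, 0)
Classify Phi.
F4

Compute the Cartan integers a_ij = 2(alpha_i, alpha_j)/(alpha_j, alpha_j); the resulting 4x4 Cartan matrix is
[[2, -1, 0, -2], [-1, 2, 0, 0], [0, 0, 2, -1], [-1, 0, -1, 2]].
The roots have two lengths (squared-length ratio 2:1); the short ones are alpha_{3,4}. The associated Dynkin diagram is a chain of 4 nodes with a double edge between the middle two (F_4), so the type is F_4.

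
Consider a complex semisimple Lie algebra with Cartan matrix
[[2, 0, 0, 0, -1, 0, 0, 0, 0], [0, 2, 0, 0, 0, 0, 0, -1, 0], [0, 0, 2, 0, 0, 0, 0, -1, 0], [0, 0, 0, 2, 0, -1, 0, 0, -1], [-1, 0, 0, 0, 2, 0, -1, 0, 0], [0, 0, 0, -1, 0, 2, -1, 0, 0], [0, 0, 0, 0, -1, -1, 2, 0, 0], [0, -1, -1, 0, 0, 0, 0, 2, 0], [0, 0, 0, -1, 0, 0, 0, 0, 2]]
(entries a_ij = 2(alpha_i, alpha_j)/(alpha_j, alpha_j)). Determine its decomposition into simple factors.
A3 ⊕ A6

The diagram associated to this matrix has two connected components: the simple roots {alpha_2, alpha_3, alpha_8} form a chain of 3 nodes with single edges (A_3), and {alpha_1, alpha_4, alpha_5, alpha_6, alpha_7, alpha_9} form a chain of 6 nodes with single edges (A_6). A semisimple Lie algebra decomposes uniquely as the direct sum of simple ideals, one per connected component of its Dynkin diagram, so g ≅ A_3 ⊕ A_6 (dimension 15 + 48 = 63).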